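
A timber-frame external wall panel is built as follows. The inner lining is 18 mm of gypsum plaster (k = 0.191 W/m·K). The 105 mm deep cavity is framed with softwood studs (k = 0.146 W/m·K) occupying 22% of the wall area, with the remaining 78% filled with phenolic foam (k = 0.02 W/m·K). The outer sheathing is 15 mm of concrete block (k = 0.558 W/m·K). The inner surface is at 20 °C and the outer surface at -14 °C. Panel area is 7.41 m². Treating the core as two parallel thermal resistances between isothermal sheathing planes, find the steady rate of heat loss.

Q ≈ 109 W

Sheathing layers in series; stud and cavity paths in parallel between them.
R_inner = 0.018/(0.191×7.41) = 0.01272 K/W
R_stud  = 0.105/(0.146×0.22×7.41) = 0.4412 K/W
R_cav   = 0.105/(0.02×0.78×7.41) = 0.9083 K/W
1/R_core = 1/R_stud + 1/R_cav → R_core = 0.2969 K/W
R_outer = 0.015/(0.558×7.41) = 0.003628 K/W
R_total = 0.3133 K/W
Q = ΔT/R_total = 34/0.3133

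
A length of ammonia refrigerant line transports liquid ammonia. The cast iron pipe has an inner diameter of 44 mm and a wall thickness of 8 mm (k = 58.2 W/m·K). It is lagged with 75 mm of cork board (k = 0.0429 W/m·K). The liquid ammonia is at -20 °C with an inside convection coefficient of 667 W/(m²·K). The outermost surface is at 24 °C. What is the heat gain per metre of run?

q′ ≈ 9.44 W/m

Treating each annulus and film as a series resistance:
R_inner film = 1/(h_i·2πr₁L) = 1/(667×2π×0.022×1) = 0.01085 K/W
R_cast iron pipe wall = ln(30/22)/(2π×58.2×1) = 8.482×10^-4 K/W
R_cork board = ln(105/30)/(2π×0.0429×1) = 4.648 K/W
R_total = 4.659 K/W
Q = ΔT/R_total = 44/4.659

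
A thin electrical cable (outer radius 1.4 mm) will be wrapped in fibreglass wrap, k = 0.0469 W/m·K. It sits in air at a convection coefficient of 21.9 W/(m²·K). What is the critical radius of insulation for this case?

For a cylinder r_cr = k/h = 0.0469/21.9
r_cr = 2.14 mm; since the bare radius (1.4 mm) is below r_cr, adding a thin layer of insulation will *increase* heat loss.

r_cr ≈ 2.14 mm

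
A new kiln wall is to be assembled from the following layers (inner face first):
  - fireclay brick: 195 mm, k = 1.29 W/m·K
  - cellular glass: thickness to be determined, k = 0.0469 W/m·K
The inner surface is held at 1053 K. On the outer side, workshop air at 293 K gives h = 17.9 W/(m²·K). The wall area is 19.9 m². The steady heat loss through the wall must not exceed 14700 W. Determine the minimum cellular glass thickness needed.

Model the wall as resistances in series:
R_fireclay brick = L/(kA) = 0.195/(1.29×19.9) = 0.007596 K/W
R_outer film = 1/(h_o·A) = 1/(17.9×19.9) = 0.002807 K/W
Sum of the known resistances R_other = 0.0104 K/W
Required total resistance R_tot = ΔT/Q_allow = 760/14700 = 0.0517 K/W
R_cellular glass = R_tot − R_other = 0.0413 K/W
L = R·k·A = 0.0413×0.0469×19.9

L ≈ 38.5 mm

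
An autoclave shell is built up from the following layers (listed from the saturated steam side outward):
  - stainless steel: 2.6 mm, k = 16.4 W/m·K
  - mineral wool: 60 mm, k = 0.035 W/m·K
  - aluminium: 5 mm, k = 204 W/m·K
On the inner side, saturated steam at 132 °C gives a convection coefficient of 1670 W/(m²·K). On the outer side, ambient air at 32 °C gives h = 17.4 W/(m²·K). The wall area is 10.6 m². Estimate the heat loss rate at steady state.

Q ≈ 598 W

Thermal resistances in series:
R_inner film = 1/(h_i·A) = 1/(1670×10.6) = 5.649×10^-5 K/W
R_stainless steel = L/(kA) = 0.0026/(16.4×10.6) = 1.496×10^-5 K/W
R_mineral wool = L/(kA) = 0.06/(0.035×10.6) = 0.1617 K/W
R_aluminium = L/(kA) = 0.005/(204×10.6) = 2.312×10^-6 K/W
R_outer film = 1/(h_o·A) = 1/(17.4×10.6) = 0.005422 K/W
R_total = 0.1672 K/W
Q = ΔT / R_total = 100 / 0.1672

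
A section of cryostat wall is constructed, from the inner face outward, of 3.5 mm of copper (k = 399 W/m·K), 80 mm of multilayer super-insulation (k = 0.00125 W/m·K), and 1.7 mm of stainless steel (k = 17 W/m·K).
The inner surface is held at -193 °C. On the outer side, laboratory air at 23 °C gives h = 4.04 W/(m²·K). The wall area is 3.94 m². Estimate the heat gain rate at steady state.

Q ≈ 13.2 W

Model the wall as resistances in series:
R_copper = L/(kA) = 0.0035/(399×3.94) = 2.226×10^-6 K/W
R_multilayer super-insulation = L/(kA) = 0.08/(0.00125×3.94) = 16.24 K/W
R_stainless steel = L/(kA) = 0.0017/(17×3.94) = 2.538×10^-5 K/W
R_outer film = 1/(h_o·A) = 1/(4.04×3.94) = 0.06282 K/W
R_total = 16.31 K/W
Q = ΔT / R_total = 216 / 16.31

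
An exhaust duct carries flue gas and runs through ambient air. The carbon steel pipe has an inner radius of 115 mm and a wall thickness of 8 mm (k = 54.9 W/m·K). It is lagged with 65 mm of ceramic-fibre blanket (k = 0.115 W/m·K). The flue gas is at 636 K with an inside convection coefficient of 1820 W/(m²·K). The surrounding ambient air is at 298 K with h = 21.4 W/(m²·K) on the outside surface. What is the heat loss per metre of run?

Radial resistances (cylindrical: R_cond = ln(r_o/r_i)/(2πkL), R_conv = 1/(h·2πrL)):
R_inner film = 1/(h_i·2πr₁L) = 1/(1820×2π×0.115×1) = 7.604×10^-4 K/W
R_carbon steel pipe wall = ln(123/115)/(2π×54.9×1) = 1.95×10^-4 K/W
R_ceramic-fibre blanket = ln(188/123)/(2π×0.115×1) = 0.5872 K/W
R_outer film = 1/(h_o·2πr_oL) = 1/(21.4×2π×0.188×1) = 0.03956 K/W
R_total = 0.6277 K/W
Q = ΔT/R_total = 338/0.6277

q′ ≈ 539 W/m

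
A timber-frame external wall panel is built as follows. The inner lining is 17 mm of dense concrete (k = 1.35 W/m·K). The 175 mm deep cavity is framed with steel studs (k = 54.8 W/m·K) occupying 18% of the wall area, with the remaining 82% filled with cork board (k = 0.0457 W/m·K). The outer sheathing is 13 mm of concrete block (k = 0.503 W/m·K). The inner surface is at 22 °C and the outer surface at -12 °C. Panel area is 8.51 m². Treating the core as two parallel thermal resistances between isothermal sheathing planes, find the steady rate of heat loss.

Q ≈ 5160 W

Sheathing layers in series; stud and cavity paths in parallel between them.
R_inner = 0.017/(1.35×8.51) = 0.00148 K/W
R_stud  = 0.175/(54.8×0.18×8.51) = 0.002085 K/W
R_cav   = 0.175/(0.0457×0.82×8.51) = 0.5488 K/W
1/R_core = 1/R_stud + 1/R_cav → R_core = 0.002077 K/W
R_outer = 0.013/(0.503×8.51) = 0.003037 K/W
R_total = 0.006594 K/W
Q = ΔT/R_total = 34/0.006594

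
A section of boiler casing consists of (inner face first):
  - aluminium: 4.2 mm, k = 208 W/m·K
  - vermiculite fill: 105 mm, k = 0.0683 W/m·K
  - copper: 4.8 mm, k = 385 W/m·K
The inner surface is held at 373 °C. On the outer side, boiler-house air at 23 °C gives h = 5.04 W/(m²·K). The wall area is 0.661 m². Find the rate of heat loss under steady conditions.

Model the wall as resistances in series:
R_aluminium = L/(kA) = 0.0042/(208×0.661) = 3.055×10^-5 K/W
R_vermiculite fill = L/(kA) = 0.105/(0.0683×0.661) = 2.326 K/W
R_copper = L/(kA) = 0.0048/(385×0.661) = 1.886×10^-5 K/W
R_outer film = 1/(h_o·A) = 1/(5.04×0.661) = 0.3002 K/W
R_total = 2.626 K/W
Q = ΔT / R_total = 350 / 2.626

Q ≈ 133 W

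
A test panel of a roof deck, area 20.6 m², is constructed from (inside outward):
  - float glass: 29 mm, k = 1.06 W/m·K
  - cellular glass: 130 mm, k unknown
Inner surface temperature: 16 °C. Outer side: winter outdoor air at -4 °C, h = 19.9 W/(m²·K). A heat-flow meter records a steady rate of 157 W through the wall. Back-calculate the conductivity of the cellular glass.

k ≈ 0.051 W/(m·K)

Series thermal resistances:
R_float glass = L/(kA) = 0.029/(1.06×20.6) = 0.001328 K/W
R_outer film = 1/(h_o·A) = 1/(19.9×20.6) = 0.002439 K/W
Sum of known resistances R_other = 0.003767 K/W
Total R = ΔT/Q = 20/157 = 0.1274 K/W
R_cellular glass = R_total − R_other = 0.1236 K/W
k = L/(R·A) = 0.13/(0.1236×20.6)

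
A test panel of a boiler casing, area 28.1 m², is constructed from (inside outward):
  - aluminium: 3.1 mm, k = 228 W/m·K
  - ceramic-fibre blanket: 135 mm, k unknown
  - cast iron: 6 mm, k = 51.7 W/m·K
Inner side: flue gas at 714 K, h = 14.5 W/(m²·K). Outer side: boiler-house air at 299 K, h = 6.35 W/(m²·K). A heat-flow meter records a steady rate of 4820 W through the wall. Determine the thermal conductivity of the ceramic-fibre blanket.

k ≈ 0.0616 W/(m·K)

Thermal resistances in series:
R_inner film = 1/(h_i·A) = 1/(14.5×28.1) = 0.002454 K/W
R_aluminium = L/(kA) = 0.0031/(228×28.1) = 4.839×10^-7 K/W
R_cast iron = L/(kA) = 0.006/(51.7×28.1) = 4.13×10^-6 K/W
R_outer film = 1/(h_o·A) = 1/(6.35×28.1) = 0.005604 K/W
Sum of known resistances R_other = 0.008063 K/W
Total R = ΔT/Q = 415/4820 = 0.0861 K/W
R_ceramic-fibre blanket = R_total − R_other = 0.07804 K/W
k = L/(R·A) = 0.135/(0.07804×28.1)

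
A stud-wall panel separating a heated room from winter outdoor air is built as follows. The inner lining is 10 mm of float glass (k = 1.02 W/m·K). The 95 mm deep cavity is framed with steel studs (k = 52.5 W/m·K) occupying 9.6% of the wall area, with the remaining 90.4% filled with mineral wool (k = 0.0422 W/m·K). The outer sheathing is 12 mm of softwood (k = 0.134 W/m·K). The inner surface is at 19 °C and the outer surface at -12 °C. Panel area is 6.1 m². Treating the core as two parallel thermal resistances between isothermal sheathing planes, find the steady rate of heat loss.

Sheathing layers in series; stud and cavity paths in parallel between them.
R_inner = 0.01/(1.02×6.1) = 0.001607 K/W
R_stud  = 0.095/(52.5×0.096×6.1) = 0.00309 K/W
R_cav   = 0.095/(0.0422×0.904×6.1) = 0.4082 K/W
1/R_core = 1/R_stud + 1/R_cav → R_core = 0.003067 K/W
R_outer = 0.012/(0.134×6.1) = 0.01468 K/W
R_total = 0.01935 K/W
Q = ΔT/R_total = 31/0.01935

Q ≈ 1600 W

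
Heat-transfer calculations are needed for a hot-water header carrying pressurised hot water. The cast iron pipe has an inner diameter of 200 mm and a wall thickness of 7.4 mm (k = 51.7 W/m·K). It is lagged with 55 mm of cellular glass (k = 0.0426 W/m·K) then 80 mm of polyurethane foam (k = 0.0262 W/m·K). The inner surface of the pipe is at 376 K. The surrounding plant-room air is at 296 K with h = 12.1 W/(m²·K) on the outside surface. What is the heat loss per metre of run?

q′ ≈ 19.8 W/m

For a radial system each layer contributes R = ln(r_out/r_in)/(2πkL); films add R = 1/(hA).
R_cast iron pipe wall = ln(107.4/100)/(2π×51.7×1) = 2.198×10^-4 K/W
R_cellular glass = ln(162.4/107.4)/(2π×0.0426×1) = 1.545 K/W
R_polyurethane foam = ln(242.4/162.4)/(2π×0.0262×1) = 2.433 K/W
R_outer film = 1/(h_o·2πr_oL) = 1/(12.1×2π×0.2424×1) = 0.05426 K/W
R_total = 4.032 K/W
Q = ΔT/R_total = 80/4.032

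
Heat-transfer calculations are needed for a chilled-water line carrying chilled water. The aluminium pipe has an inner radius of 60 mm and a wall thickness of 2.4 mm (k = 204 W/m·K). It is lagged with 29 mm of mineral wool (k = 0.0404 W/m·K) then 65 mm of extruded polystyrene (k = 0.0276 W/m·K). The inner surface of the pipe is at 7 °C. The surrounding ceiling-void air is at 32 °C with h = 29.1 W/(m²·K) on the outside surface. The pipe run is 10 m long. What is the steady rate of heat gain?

Radial resistances (cylindrical: R_cond = ln(r_o/r_i)/(2πkL), R_conv = 1/(h·2πrL)):
R_aluminium pipe wall = ln(62.4/60)/(2π×204×10) = 3.06×10^-6 K/W
R_mineral wool = ln(91.4/62.4)/(2π×0.0404×10) = 0.1504 K/W
R_extruded polystyrene = ln(156.4/91.4)/(2π×0.0276×10) = 0.3098 K/W
R_outer film = 1/(h_o·2πr_oL) = 1/(29.1×2π×0.1564×10) = 0.003497 K/W
R_total = 0.4636 K/W
Q = ΔT/R_total = 25/0.4636

Q ≈ 53.9 W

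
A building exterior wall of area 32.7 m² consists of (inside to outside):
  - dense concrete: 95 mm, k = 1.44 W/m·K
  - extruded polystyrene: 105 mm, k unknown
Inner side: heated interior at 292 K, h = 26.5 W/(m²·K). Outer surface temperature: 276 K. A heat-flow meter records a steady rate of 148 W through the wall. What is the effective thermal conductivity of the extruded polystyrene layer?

Model the wall as resistances in series:
R_inner film = 1/(h_i·A) = 1/(26.5×32.7) = 0.001154 K/W
R_dense concrete = L/(kA) = 0.095/(1.44×32.7) = 0.002017 K/W
Sum of known resistances R_other = 0.003172 K/W
Total R = ΔT/Q = 16/148 = 0.1081 K/W
R_extruded polystyrene = R_total − R_other = 0.1049 K/W
k = L/(R·A) = 0.105/(0.1049×32.7)

k ≈ 0.0306 W/(m·K)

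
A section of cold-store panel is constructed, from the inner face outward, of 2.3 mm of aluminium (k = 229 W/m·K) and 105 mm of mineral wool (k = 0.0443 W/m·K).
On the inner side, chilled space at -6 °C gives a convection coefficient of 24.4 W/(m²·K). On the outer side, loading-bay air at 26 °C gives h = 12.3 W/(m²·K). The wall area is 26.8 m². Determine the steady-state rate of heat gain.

Model the wall as resistances in series:
R_inner film = 1/(h_i·A) = 1/(24.4×26.8) = 0.001529 K/W
R_aluminium = L/(kA) = 0.0023/(229×26.8) = 3.748×10^-7 K/W
R_mineral wool = L/(kA) = 0.105/(0.0443×26.8) = 0.08844 K/W
R_outer film = 1/(h_o·A) = 1/(12.3×26.8) = 0.003034 K/W
R_total = 0.093 K/W
Q = ΔT / R_total = 32 / 0.093

Q ≈ 344 W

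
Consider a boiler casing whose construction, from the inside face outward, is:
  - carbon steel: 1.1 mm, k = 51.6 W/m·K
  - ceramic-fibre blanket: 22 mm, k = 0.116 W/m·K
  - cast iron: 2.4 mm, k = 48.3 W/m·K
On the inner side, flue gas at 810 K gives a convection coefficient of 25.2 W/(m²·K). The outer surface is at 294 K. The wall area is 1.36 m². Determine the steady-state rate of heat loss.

Thermal resistances in series:
R_inner film = 1/(h_i·A) = 1/(25.2×1.36) = 0.02918 K/W
R_carbon steel = L/(kA) = 0.0011/(51.6×1.36) = 1.567×10^-5 K/W
R_ceramic-fibre blanket = L/(kA) = 0.022/(0.116×1.36) = 0.1395 K/W
R_cast iron = L/(kA) = 0.0024/(48.3×1.36) = 3.654×10^-5 K/W
R_total = 0.1687 K/W
Q = ΔT / R_total = 516 / 0.1687

Q ≈ 3060 W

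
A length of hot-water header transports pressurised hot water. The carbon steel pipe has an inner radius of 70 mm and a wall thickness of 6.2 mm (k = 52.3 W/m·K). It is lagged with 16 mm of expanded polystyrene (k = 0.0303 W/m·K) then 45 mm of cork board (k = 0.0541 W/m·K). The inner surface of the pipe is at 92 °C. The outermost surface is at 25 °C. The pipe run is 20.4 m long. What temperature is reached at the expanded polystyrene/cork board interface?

T ≈ 61.1 °C

Per-layer cylindrical resistances, series-summed:
R_carbon steel pipe wall = ln(76.2/70)/(2π×52.3×20.4) = 1.266×10^-5 K/W
R_expanded polystyrene = ln(92.2/76.2)/(2π×0.0303×20.4) = 0.04908 K/W
R_cork board = ln(137.2/92.2)/(2π×0.0541×20.4) = 0.05732 K/W
R_total = 0.1064 K/W
Q = ΔT/R_total = 67/0.1064
Q = 630 W
T_interface = T_inner − Q·ΣR(inner→interface) = 92 − 630×0.04909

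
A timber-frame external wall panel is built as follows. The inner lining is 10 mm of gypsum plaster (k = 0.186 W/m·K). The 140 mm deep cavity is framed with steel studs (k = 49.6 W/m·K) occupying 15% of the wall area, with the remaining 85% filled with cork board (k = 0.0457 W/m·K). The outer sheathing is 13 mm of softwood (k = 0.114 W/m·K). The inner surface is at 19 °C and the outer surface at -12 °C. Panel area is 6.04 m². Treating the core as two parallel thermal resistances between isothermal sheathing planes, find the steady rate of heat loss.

Sheathing layers in series; stud and cavity paths in parallel between them.
R_inner = 0.01/(0.186×6.04) = 0.008901 K/W
R_stud  = 0.14/(49.6×0.15×6.04) = 0.003115 K/W
R_cav   = 0.14/(0.0457×0.85×6.04) = 0.5967 K/W
1/R_core = 1/R_stud + 1/R_cav → R_core = 0.003099 K/W
R_outer = 0.013/(0.114×6.04) = 0.01888 K/W
R_total = 0.03088 K/W
Q = ΔT/R_total = 31/0.03088

Q ≈ 1000 W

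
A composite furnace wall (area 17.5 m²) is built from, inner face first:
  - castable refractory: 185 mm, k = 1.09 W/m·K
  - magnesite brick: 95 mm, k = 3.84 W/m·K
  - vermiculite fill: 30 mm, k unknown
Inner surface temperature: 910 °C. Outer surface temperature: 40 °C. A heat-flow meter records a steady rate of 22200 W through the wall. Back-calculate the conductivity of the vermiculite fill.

Model the wall as resistances in series:
R_castable refractory = L/(kA) = 0.185/(1.09×17.5) = 0.009699 K/W
R_magnesite brick = L/(kA) = 0.095/(3.84×17.5) = 0.001414 K/W
Sum of known resistances R_other = 0.01111 K/W
Total R = ΔT/Q = 870/22200 = 0.03919 K/W
R_vermiculite fill = R_total − R_other = 0.02808 K/W
k = L/(R·A) = 0.03/(0.02808×17.5)

k ≈ 0.0611 W/(m·K)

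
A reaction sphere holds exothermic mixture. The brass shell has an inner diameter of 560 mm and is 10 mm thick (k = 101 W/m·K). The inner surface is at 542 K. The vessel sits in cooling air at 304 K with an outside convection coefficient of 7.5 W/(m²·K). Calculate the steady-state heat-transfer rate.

Spherical conduction: R = (1/r_in − 1/r_out)/(4πk) per layer; series-sum.
R_brass shell = (1/0.28 − 1/0.29)/(4π×101) = 9.703×10^-5 K/W
R_outer film = 1/(h·4πr_o²) = 1/(7.5×4π×0.29²) = 0.1262 K/W
R_total = 0.1263 K/W
Q = ΔT/R_total = 238/0.1263

Q ≈ 1880 W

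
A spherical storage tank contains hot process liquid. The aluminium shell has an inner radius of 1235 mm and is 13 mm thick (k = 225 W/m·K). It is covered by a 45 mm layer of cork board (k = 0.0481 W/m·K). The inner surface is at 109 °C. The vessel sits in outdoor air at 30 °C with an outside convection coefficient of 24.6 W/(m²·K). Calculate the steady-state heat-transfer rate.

For a spherical shell R = (1/r₁ − 1/r₂)/(4πk); film R = 1/(h·4πr²). In series:
R_aluminium shell = (1/1.235 − 1/1.248)/(4π×225) = 2.983×10^-6 K/W
R_cork board = (1/1.248 − 1/1.293)/(4π×0.0481) = 0.04614 K/W
R_outer film = 1/(h·4πr_o²) = 1/(24.6×4π×1.293²) = 0.001935 K/W
R_total = 0.04807 K/W
Q = ΔT/R_total = 79/0.04807

Q ≈ 1640 W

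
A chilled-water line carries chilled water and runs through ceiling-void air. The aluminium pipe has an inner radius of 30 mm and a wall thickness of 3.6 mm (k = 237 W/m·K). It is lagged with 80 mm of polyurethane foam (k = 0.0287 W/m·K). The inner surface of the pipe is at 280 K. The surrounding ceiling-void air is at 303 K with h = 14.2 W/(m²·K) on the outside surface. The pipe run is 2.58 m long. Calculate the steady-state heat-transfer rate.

Q ≈ 8.66 W

Radial resistances (cylindrical: R_cond = ln(r_o/r_i)/(2πkL), R_conv = 1/(h·2πrL)):
R_aluminium pipe wall = ln(33.6/30)/(2π×237×2.58) = 2.95×10^-5 K/W
R_polyurethane foam = ln(113.6/33.6)/(2π×0.0287×2.58) = 2.618 K/W
R_outer film = 1/(h_o·2πr_oL) = 1/(14.2×2π×0.1136×2.58) = 0.03824 K/W
R_total = 2.657 K/W
Q = ΔT/R_total = 23/2.657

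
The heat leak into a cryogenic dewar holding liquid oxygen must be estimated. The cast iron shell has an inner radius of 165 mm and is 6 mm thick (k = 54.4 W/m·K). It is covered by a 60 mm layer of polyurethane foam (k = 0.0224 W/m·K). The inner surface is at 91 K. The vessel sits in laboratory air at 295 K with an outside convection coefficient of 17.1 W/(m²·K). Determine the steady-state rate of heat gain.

Spherical conduction: R = (1/r_in − 1/r_out)/(4πk) per layer; series-sum.
R_cast iron shell = (1/0.165 − 1/0.171)/(4π×54.4) = 3.111×10^-4 K/W
R_polyurethane foam = (1/0.171 − 1/0.231)/(4π×0.0224) = 5.396 K/W
R_outer film = 1/(h·4πr_o²) = 1/(17.1×4π×0.231²) = 0.08721 K/W
R_total = 5.484 K/W
Q = ΔT/R_total = 204/5.484

Q ≈ 37.2 W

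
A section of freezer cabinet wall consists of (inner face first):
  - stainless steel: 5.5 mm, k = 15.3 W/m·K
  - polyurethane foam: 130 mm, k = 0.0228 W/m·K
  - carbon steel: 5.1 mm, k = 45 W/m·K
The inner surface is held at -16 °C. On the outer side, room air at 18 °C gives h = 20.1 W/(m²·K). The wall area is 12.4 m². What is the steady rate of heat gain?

Q ≈ 73.3 W

Treating each layer as a thermal resistance in series:
R_stainless steel = L/(kA) = 0.0055/(15.3×12.4) = 2.899×10^-5 K/W
R_polyurethane foam = L/(kA) = 0.13/(0.0228×12.4) = 0.4598 K/W
R_carbon steel = L/(kA) = 0.0051/(45×12.4) = 9.14×10^-6 K/W
R_outer film = 1/(h_o·A) = 1/(20.1×12.4) = 0.004012 K/W
R_total = 0.4639 K/W
Q = ΔT / R_total = 34 / 0.4639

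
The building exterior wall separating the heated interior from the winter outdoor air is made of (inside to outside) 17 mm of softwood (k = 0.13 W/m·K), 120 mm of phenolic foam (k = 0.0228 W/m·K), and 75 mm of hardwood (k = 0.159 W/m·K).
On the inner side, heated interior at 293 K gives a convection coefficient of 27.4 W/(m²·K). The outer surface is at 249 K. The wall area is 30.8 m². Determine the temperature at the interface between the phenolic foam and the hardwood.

T ≈ 253 K

Model the wall as resistances in series:
R_inner film = 1/(h_i·A) = 1/(27.4×30.8) = 0.001185 K/W
R_softwood = L/(kA) = 0.017/(0.13×30.8) = 0.004246 K/W
R_phenolic foam = L/(kA) = 0.12/(0.0228×30.8) = 0.1709 K/W
R_hardwood = L/(kA) = 0.075/(0.159×30.8) = 0.01531 K/W
R_total = 0.1916 K/W;  Q = ΔT/R_total = 44/0.1916 = 229.6 W
T_interface = T_inner − Q·ΣR(inner→interface) = 293 − 230×0.1763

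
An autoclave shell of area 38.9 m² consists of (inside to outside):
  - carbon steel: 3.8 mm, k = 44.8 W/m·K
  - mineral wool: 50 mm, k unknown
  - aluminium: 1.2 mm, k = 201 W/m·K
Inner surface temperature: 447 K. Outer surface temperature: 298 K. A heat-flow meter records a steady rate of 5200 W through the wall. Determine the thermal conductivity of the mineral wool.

k ≈ 0.0449 W/(m·K)

Using the resistance-network approach (series):
R_carbon steel = L/(kA) = 0.0038/(44.8×38.9) = 2.18×10^-6 K/W
R_aluminium = L/(kA) = 0.0012/(201×38.9) = 1.535×10^-7 K/W
Sum of known resistances R_other = 2.334×10^-6 K/W
Total R = ΔT/Q = 149/5200 = 0.02865 K/W
R_mineral wool = R_total − R_other = 0.02865 K/W
k = L/(R·A) = 0.05/(0.02865×38.9)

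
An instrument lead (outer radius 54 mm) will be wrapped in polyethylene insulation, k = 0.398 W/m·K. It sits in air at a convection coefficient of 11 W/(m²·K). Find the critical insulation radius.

For a cylinder r_cr = k/h = 0.398/11
r_cr = 36.2 mm; since the bare radius (54 mm) is above r_cr, any added insulation will reduce heat loss.

r_cr ≈ 36.2 mm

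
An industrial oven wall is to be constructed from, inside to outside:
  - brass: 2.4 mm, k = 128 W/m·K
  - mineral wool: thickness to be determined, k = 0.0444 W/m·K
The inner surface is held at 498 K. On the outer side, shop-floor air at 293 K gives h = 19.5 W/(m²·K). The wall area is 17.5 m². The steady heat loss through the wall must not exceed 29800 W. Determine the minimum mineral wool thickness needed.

L ≈ 3.07 mm

Series thermal resistances:
R_brass = L/(kA) = 0.0024/(128×17.5) = 1.071×10^-6 K/W
R_outer film = 1/(h_o·A) = 1/(19.5×17.5) = 0.00293 K/W
Sum of the known resistances R_other = 0.002931 K/W
Required total resistance R_tot = ΔT/Q_allow = 205/29800 = 0.006879 K/W
R_mineral wool = R_tot − R_other = 0.003948 K/W
L = R·k·A = 0.003948×0.0444×17.5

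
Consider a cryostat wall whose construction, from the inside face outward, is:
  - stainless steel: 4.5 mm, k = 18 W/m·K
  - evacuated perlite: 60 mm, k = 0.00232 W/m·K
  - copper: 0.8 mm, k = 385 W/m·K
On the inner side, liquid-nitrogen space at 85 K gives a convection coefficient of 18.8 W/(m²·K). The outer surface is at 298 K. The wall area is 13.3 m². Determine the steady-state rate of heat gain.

Thermal resistances in series:
R_inner film = 1/(h_i·A) = 1/(18.8×13.3) = 0.003999 K/W
R_stainless steel = L/(kA) = 0.0045/(18×13.3) = 1.88×10^-5 K/W
R_evacuated perlite = L/(kA) = 0.06/(0.00232×13.3) = 1.945 K/W
R_copper = L/(kA) = 0.0008/(385×13.3) = 1.562×10^-7 K/W
R_total = 1.949 K/W
Q = ΔT / R_total = 213 / 1.949

Q ≈ 109 W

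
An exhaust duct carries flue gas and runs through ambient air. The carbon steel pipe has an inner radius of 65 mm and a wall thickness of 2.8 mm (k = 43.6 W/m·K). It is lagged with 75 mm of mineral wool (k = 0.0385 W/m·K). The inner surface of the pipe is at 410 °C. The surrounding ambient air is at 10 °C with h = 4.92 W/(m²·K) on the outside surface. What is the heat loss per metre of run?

For a radial system each layer contributes R = ln(r_out/r_in)/(2πkL); films add R = 1/(hA).
R_carbon steel pipe wall = ln(67.8/65)/(2π×43.6×1) = 1.54×10^-4 K/W
R_mineral wool = ln(142.8/67.8)/(2π×0.0385×1) = 3.079 K/W
R_outer film = 1/(h_o·2πr_oL) = 1/(4.92×2π×0.1428×1) = 0.2265 K/W
R_total = 3.306 K/W
Q = ΔT/R_total = 400/3.306

q′ ≈ 121 W/m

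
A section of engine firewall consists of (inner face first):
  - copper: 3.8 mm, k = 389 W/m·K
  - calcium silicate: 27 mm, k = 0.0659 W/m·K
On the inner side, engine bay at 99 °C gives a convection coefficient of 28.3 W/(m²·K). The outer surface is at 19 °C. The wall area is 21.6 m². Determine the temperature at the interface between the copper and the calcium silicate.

Model the wall as resistances in series:
R_inner film = 1/(h_i·A) = 1/(28.3×21.6) = 0.001636 K/W
R_copper = L/(kA) = 0.0038/(389×21.6) = 4.523×10^-7 K/W
R_calcium silicate = L/(kA) = 0.027/(0.0659×21.6) = 0.01897 K/W
R_total = 0.0206 K/W;  Q = ΔT/R_total = 80/0.0206 = 3883 W
T_interface = T_inner − Q·ΣR(inner→interface) = 99 − 3880×0.001636

T ≈ 92.6 °C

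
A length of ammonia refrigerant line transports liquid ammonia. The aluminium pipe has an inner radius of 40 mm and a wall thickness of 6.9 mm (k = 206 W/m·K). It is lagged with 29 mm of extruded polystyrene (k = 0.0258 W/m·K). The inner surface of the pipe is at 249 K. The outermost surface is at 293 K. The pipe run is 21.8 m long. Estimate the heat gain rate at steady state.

Q ≈ 323 W

Per-layer cylindrical resistances, series-summed:
R_aluminium pipe wall = ln(46.9/40)/(2π×206×21.8) = 5.64×10^-6 K/W
R_extruded polystyrene = ln(75.9/46.9)/(2π×0.0258×21.8) = 0.1362 K/W
R_total = 0.1362 K/W
Q = ΔT/R_total = 44/0.1362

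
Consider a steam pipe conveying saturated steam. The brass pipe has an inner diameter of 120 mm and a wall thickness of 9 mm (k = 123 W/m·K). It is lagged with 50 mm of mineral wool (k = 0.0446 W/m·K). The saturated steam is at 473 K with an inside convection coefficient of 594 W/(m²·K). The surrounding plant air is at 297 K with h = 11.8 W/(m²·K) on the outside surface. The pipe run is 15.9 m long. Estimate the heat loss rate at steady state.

Radial resistances (cylindrical: R_cond = ln(r_o/r_i)/(2πkL), R_conv = 1/(h·2πrL)):
R_inner film = 1/(h_i·2πr₁L) = 1/(594×2π×0.06×15.9) = 2.809×10^-4 K/W
R_brass pipe wall = ln(69/60)/(2π×123×15.9) = 1.137×10^-5 K/W
R_mineral wool = ln(119/69)/(2π×0.0446×15.9) = 0.1223 K/W
R_outer film = 1/(h_o·2πr_oL) = 1/(11.8×2π×0.119×15.9) = 0.007128 K/W
R_total = 0.1297 K/W
Q = ΔT/R_total = 176/0.1297

Q ≈ 1360 W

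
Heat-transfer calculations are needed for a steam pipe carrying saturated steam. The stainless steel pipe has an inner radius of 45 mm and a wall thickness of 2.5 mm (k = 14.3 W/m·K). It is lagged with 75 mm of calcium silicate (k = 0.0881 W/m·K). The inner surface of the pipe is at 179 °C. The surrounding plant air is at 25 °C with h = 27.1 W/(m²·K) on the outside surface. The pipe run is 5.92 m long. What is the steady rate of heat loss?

Treating each annulus and film as a series resistance:
R_stainless steel pipe wall = ln(47.5/45)/(2π×14.3×5.92) = 1.016×10^-4 K/W
R_calcium silicate = ln(122.5/47.5)/(2π×0.0881×5.92) = 0.2891 K/W
R_outer film = 1/(h_o·2πr_oL) = 1/(27.1×2π×0.1225×5.92) = 0.008098 K/W
R_total = 0.2973 K/W
Q = ΔT/R_total = 154/0.2973

Q ≈ 518 W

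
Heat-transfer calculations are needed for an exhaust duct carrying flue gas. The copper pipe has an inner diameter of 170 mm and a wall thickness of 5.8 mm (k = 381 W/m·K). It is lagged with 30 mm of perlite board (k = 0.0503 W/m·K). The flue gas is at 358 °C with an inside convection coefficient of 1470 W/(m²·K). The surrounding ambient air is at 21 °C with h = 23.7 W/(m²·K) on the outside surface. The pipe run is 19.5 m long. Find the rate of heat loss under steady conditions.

For a radial system each layer contributes R = ln(r_out/r_in)/(2πkL); films add R = 1/(hA).
R_inner film = 1/(h_i·2πr₁L) = 1/(1470×2π×0.085×19.5) = 6.532×10^-5 K/W
R_copper pipe wall = ln(90.8/85)/(2π×381×19.5) = 1.414×10^-6 K/W
R_perlite board = ln(120.8/90.8)/(2π×0.0503×19.5) = 0.04632 K/W
R_outer film = 1/(h_o·2πr_oL) = 1/(23.7×2π×0.1208×19.5) = 0.002851 K/W
R_total = 0.04924 K/W
Q = ΔT/R_total = 337/0.04924

Q ≈ 6840 W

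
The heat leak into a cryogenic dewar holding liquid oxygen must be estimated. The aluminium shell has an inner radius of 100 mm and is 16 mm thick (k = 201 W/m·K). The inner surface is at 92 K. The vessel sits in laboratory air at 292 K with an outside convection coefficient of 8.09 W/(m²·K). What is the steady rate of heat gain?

Q ≈ 273 W

For a spherical shell R = (1/r₁ − 1/r₂)/(4πk); film R = 1/(h·4πr²). In series:
R_aluminium shell = (1/0.1 − 1/0.116)/(4π×201) = 5.461×10^-4 K/W
R_outer film = 1/(h·4πr_o²) = 1/(8.09×4π×0.116²) = 0.731 K/W
R_total = 0.7316 K/W
Q = ΔT/R_total = 200/0.7316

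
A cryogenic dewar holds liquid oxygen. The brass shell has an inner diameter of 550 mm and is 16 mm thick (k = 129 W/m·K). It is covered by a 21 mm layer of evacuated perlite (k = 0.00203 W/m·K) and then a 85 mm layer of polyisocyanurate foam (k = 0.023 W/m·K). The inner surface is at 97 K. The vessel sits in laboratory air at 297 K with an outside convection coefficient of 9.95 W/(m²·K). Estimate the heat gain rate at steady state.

Spherical conduction: R = (1/r_in − 1/r_out)/(4πk) per layer; series-sum.
R_brass shell = (1/0.275 − 1/0.291)/(4π×129) = 1.233×10^-4 K/W
R_evacuated perlite = (1/0.291 − 1/0.312)/(4π×0.00203) = 9.067 K/W
R_polyisocyanurate foam = (1/0.312 − 1/0.397)/(4π×0.023) = 2.374 K/W
R_outer film = 1/(h·4πr_o²) = 1/(9.95×4π×0.397²) = 0.05074 K/W
R_total = 11.49 K/W
Q = ΔT/R_total = 200/11.49

Q ≈ 17.4 W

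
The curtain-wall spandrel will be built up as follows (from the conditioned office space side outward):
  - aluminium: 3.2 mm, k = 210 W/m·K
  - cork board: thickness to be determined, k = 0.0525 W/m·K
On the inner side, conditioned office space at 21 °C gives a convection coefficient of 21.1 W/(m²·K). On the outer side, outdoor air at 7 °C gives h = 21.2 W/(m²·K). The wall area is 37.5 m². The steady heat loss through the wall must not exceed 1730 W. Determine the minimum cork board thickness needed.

Using the resistance-network approach (series):
R_inner film = 1/(h_i·A) = 1/(21.1×37.5) = 0.001264 K/W
R_aluminium = L/(kA) = 0.0032/(210×37.5) = 4.063×10^-7 K/W
R_outer film = 1/(h_o·A) = 1/(21.2×37.5) = 0.001258 K/W
Sum of the known resistances R_other = 0.002522 K/W
Required total resistance R_tot = ΔT/Q_allow = 14/1730 = 0.008092 K/W
R_cork board = R_tot − R_other = 0.00557 K/W
L = R·k·A = 0.00557×0.0525×37.5

L ≈ 11 mm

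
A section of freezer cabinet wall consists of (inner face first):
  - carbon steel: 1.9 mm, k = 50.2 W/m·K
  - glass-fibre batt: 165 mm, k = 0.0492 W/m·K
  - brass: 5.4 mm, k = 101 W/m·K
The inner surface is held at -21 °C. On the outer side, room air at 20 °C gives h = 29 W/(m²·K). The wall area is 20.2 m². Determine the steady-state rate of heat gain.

Q ≈ 244 W

Series thermal resistances:
R_carbon steel = L/(kA) = 0.0019/(50.2×20.2) = 1.874×10^-6 K/W
R_glass-fibre batt = L/(kA) = 0.165/(0.0492×20.2) = 0.166 K/W
R_brass = L/(kA) = 0.0054/(101×20.2) = 2.647×10^-6 K/W
R_outer film = 1/(h_o·A) = 1/(29×20.2) = 0.001707 K/W
R_total = 0.1677 K/W
Q = ΔT / R_total = 41 / 0.1677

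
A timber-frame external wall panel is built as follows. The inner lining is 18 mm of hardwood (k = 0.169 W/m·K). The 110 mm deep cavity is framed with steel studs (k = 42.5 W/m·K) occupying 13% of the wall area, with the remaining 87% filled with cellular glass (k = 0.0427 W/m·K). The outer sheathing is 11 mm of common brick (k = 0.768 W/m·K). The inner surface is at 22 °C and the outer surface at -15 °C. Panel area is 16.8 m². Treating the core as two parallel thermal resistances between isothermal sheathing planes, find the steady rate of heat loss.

Q ≈ 4420 W

Sheathing layers in series; stud and cavity paths in parallel between them.
R_inner = 0.018/(0.169×16.8) = 0.00634 K/W
R_stud  = 0.11/(42.5×0.13×16.8) = 0.001185 K/W
R_cav   = 0.11/(0.0427×0.87×16.8) = 0.1763 K/W
1/R_core = 1/R_stud + 1/R_cav → R_core = 0.001177 K/W
R_outer = 0.011/(0.768×16.8) = 8.526×10^-4 K/W
R_total = 0.00837 K/W
Q = ΔT/R_total = 37/0.00837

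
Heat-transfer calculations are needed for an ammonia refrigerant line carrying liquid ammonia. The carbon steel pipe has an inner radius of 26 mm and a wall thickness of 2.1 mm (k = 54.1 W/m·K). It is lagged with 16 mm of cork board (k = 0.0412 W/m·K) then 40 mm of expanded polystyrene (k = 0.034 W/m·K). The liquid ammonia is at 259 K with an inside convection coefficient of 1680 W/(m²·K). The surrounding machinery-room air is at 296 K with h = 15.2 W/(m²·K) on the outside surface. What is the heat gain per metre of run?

For a radial system each layer contributes R = ln(r_out/r_in)/(2πkL); films add R = 1/(hA).
R_inner film = 1/(h_i·2πr₁L) = 1/(1680×2π×0.026×1) = 0.003644 K/W
R_carbon steel pipe wall = ln(28.1/26)/(2π×54.1×1) = 2.285×10^-4 K/W
R_cork board = ln(44.1/28.1)/(2π×0.0412×1) = 1.741 K/W
R_expanded polystyrene = ln(84.1/44.1)/(2π×0.034×1) = 3.022 K/W
R_outer film = 1/(h_o·2πr_oL) = 1/(15.2×2π×0.0841×1) = 0.1245 K/W
R_total = 4.891 K/W
Q = ΔT/R_total = 37/4.891

q′ ≈ 7.56 W/m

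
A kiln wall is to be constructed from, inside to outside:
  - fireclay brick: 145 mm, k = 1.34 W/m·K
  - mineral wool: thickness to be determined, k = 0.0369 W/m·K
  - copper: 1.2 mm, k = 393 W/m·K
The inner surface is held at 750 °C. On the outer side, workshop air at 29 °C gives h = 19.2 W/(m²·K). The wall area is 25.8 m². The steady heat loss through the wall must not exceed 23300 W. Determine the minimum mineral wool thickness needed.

L ≈ 23.5 mm

Using the resistance-network approach (series):
R_fireclay brick = L/(kA) = 0.145/(1.34×25.8) = 0.004194 K/W
R_copper = L/(kA) = 0.0012/(393×25.8) = 1.184×10^-7 K/W
R_outer film = 1/(h_o·A) = 1/(19.2×25.8) = 0.002019 K/W
Sum of the known resistances R_other = 0.006213 K/W
Required total resistance R_tot = ΔT/Q_allow = 721/23300 = 0.03094 K/W
R_mineral wool = R_tot − R_other = 0.02473 K/W
L = R·k·A = 0.02473×0.0369×25.8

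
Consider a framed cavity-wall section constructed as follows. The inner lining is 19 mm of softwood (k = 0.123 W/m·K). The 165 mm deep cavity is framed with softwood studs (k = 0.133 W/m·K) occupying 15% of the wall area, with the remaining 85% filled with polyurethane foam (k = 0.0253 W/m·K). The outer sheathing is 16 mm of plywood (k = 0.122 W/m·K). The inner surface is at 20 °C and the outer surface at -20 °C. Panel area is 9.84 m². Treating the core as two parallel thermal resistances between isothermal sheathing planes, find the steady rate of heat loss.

Q ≈ 92.3 W

Sheathing layers in series; stud and cavity paths in parallel between them.
R_inner = 0.019/(0.123×9.84) = 0.0157 K/W
R_stud  = 0.165/(0.133×0.15×9.84) = 0.8405 K/W
R_cav   = 0.165/(0.0253×0.85×9.84) = 0.7797 K/W
1/R_core = 1/R_stud + 1/R_cav → R_core = 0.4045 K/W
R_outer = 0.016/(0.122×9.84) = 0.01333 K/W
R_total = 0.4335 K/W
Q = ΔT/R_total = 40/0.4335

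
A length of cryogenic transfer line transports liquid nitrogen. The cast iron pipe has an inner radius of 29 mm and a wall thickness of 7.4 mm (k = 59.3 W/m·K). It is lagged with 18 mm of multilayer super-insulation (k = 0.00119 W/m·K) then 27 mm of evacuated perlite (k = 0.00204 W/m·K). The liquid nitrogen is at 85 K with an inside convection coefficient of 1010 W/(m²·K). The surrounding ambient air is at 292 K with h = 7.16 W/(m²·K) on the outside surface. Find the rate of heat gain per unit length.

q′ ≈ 2.42 W/m

Treating each annulus and film as a series resistance:
R_inner film = 1/(h_i·2πr₁L) = 1/(1010×2π×0.029×1) = 0.005434 K/W
R_cast iron pipe wall = ln(36.4/29)/(2π×59.3×1) = 6.1×10^-4 K/W
R_multilayer super-insulation = ln(54.4/36.4)/(2π×0.00119×1) = 53.74 K/W
R_evacuated perlite = ln(81.4/54.4)/(2π×0.00204×1) = 31.44 K/W
R_outer film = 1/(h_o·2πr_oL) = 1/(7.16×2π×0.0814×1) = 0.2731 K/W
R_total = 85.46 K/W
Q = ΔT/R_total = 207/85.46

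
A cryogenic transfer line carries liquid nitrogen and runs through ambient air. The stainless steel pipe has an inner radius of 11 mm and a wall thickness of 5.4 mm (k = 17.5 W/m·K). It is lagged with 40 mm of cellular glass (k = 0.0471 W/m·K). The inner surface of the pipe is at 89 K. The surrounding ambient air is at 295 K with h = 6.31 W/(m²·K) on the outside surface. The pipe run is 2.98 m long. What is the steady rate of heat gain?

Q ≈ 133 W

Treating each annulus and film as a series resistance:
R_stainless steel pipe wall = ln(16.4/11)/(2π×17.5×2.98) = 0.001219 K/W
R_cellular glass = ln(56.4/16.4)/(2π×0.0471×2.98) = 1.401 K/W
R_outer film = 1/(h_o·2πr_oL) = 1/(6.31×2π×0.0564×2.98) = 0.1501 K/W
R_total = 1.552 K/W
Q = ΔT/R_total = 206/1.552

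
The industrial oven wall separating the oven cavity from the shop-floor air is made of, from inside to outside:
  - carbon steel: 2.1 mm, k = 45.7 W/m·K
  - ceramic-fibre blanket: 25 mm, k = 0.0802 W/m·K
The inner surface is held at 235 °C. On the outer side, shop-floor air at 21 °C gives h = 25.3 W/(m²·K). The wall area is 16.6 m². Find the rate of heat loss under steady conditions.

Q ≈ 10100 W

Treating each layer as a thermal resistance in series:
R_carbon steel = L/(kA) = 0.0021/(45.7×16.6) = 2.768×10^-6 K/W
R_ceramic-fibre blanket = L/(kA) = 0.025/(0.0802×16.6) = 0.01878 K/W
R_outer film = 1/(h_o·A) = 1/(25.3×16.6) = 0.002381 K/W
R_total = 0.02116 K/W
Q = ΔT / R_total = 214 / 0.02116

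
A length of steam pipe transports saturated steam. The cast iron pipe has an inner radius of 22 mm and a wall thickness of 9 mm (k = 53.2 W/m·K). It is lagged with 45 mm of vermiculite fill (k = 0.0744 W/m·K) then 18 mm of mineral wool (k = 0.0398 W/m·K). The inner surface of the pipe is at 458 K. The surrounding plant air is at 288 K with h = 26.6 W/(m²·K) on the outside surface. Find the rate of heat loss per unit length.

Treating each annulus and film as a series resistance:
R_cast iron pipe wall = ln(31/22)/(2π×53.2×1) = 0.001026 K/W
R_vermiculite fill = ln(76/31)/(2π×0.0744×1) = 1.918 K/W
R_mineral wool = ln(94/76)/(2π×0.0398×1) = 0.85 K/W
R_outer film = 1/(h_o·2πr_oL) = 1/(26.6×2π×0.094×1) = 0.06365 K/W
R_total = 2.833 K/W
Q = ΔT/R_total = 170/2.833

q′ ≈ 60 W/m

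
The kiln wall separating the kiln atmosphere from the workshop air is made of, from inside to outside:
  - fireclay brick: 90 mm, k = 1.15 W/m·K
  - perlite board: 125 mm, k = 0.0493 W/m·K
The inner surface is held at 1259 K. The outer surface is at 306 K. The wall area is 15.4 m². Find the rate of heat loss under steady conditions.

Series thermal resistances:
R_fireclay brick = L/(kA) = 0.09/(1.15×15.4) = 0.005082 K/W
R_perlite board = L/(kA) = 0.125/(0.0493×15.4) = 0.1646 K/W
R_total = 0.1697 K/W
Q = ΔT / R_total = 953 / 0.1697

Q ≈ 5610 W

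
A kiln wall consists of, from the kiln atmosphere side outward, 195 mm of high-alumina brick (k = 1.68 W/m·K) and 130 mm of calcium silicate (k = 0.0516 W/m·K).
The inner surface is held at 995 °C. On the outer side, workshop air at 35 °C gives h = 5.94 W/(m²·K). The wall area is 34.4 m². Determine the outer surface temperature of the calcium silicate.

T ≈ 92.6 °C

Using the resistance-network approach (series):
R_high-alumina brick = L/(kA) = 0.195/(1.68×34.4) = 0.003374 K/W
R_calcium silicate = L/(kA) = 0.13/(0.0516×34.4) = 0.07324 K/W
R_outer film = 1/(h_o·A) = 1/(5.94×34.4) = 0.004894 K/W
R_total = 0.08151 K/W;  Q = ΔT/R_total = 960/0.08151 = 11780 W
T_interface = T_inner − Q·ΣR(inner→interface) = 995 − 11800×0.07661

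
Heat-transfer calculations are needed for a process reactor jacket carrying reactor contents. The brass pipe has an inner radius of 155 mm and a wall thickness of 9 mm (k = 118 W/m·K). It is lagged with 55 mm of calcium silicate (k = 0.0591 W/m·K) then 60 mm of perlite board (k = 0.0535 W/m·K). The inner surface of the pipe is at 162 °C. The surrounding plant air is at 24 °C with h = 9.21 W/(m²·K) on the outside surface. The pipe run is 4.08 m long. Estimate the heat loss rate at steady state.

Q ≈ 361 W

Per-layer cylindrical resistances, series-summed:
R_brass pipe wall = ln(164/155)/(2π×118×4.08) = 1.866×10^-5 K/W
R_calcium silicate = ln(219/164)/(2π×0.0591×4.08) = 0.1909 K/W
R_perlite board = ln(279/219)/(2π×0.0535×4.08) = 0.1766 K/W
R_outer film = 1/(h_o·2πr_oL) = 1/(9.21×2π×0.279×4.08) = 0.01518 K/W
R_total = 0.3826 K/W
Q = ΔT/R_total = 138/0.3826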